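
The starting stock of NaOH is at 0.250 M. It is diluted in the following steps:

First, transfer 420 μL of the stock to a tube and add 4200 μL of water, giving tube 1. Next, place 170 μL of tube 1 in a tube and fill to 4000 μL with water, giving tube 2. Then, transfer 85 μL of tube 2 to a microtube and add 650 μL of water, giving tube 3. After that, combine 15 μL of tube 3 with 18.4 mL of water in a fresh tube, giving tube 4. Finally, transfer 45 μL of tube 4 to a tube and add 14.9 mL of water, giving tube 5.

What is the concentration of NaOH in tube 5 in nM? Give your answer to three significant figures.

0.274 nM

Step 1: 420 μL + 4200 μL = 4620 μL total → factor 4620/420 = 11
Step 2: 170 μL brought to 4000 μL → factor 4000/170 = 23.529
Step 3: 85 μL + 650 μL = 735 μL total → factor 735/85 = 8.6471
Step 4: 15 μL + 18.4 mL = 18415 μL total → factor 18415/15 = 1227.7
Step 5: 45 μL + 14.9 mL = 14945 μL total → factor 14945/45 = 332.11
Overall dilution factor = 11 × 23.529 × 8.6471 × 1227.7 × 332.11 = 9.1251 × 10^8
Final = 0.250 M / 9.1251 × 10^8 = 2.740 × 10^-10 M = 0.274 nM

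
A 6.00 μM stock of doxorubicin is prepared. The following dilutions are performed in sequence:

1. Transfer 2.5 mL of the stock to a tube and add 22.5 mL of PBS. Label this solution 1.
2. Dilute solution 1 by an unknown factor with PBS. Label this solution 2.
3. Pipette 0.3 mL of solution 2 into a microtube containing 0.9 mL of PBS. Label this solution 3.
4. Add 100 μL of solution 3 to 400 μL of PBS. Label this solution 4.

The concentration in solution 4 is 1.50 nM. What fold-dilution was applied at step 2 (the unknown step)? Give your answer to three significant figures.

20.0-fold

Step 1: 2.5 mL + 22.5 mL = 25 mL total → factor 25/2.5 = 10
Step 2: unknown factor x
Step 3: 0.3 mL + 0.9 mL = 1.2 mL total → factor 1.2/0.3 = 4
Step 4: 100 μL + 400 μL = 500 μL total → factor 500/100 = 5
Product of known-step factors = 200
Overall factor = 6.00 μM / (1.50 nM) = 4000
x = 4000 / 200 = 20.0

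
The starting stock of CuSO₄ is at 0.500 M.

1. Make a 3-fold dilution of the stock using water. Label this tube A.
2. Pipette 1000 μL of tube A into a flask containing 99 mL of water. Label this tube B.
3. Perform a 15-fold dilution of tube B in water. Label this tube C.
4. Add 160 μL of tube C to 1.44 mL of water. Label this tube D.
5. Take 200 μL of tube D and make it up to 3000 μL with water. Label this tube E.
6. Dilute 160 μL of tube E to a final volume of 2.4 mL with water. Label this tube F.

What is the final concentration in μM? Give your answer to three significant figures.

0.0494 μM

Step 1: 3-fold → factor 3
Step 2: 1000 μL + 99 mL = 1 × 10^5 μL total → factor 1 × 10^5/1000 = 100
Step 3: 15-fold → factor 15
Step 4: 160 μL + 1.44 mL = 1600 μL total → factor 1600/160 = 10
Step 5: 200 μL brought to 3000 μL → factor 3000/200 = 15
Step 6: 160 μL brought to 2.4 mL → factor 2400/160 = 15
Overall dilution factor = 3 × 100 × 15 × 10 × 15 × 15 = 1.0125 × 10^7
Final = 0.500 M / 1.0125 × 10^7 = 4.938 × 10^-8 M = 0.0494 μM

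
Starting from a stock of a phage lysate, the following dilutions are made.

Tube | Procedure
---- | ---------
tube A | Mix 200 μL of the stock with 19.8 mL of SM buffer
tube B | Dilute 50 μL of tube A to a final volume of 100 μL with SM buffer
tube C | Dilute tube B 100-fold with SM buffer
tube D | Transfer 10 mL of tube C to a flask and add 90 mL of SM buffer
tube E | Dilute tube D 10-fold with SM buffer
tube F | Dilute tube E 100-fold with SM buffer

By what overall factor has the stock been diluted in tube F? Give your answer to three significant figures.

2.00 × 10^8

Step 1: 200 μL + 19.8 mL = 20000 μL total → factor 20000/200 = 100
Step 2: 50 μL brought to 100 μL → factor 100/50 = 2
Step 3: 100-fold → factor 100
Step 4: 10 mL + 90 mL = 100 mL total → factor 100/10 = 10
Step 5: 10-fold → factor 10
Step 6: 100-fold → factor 100
Overall dilution factor = 100 × 2 × 100 × 10 × 10 × 100 = 2 × 10^8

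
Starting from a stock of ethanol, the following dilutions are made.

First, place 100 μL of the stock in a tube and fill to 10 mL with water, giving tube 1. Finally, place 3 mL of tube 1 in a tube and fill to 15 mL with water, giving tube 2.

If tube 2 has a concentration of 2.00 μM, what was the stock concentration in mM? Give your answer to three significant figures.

1.00 mM

Step 1: 100 μL brought to 10 mL → factor 10000/100 = 100
Step 2: 3 mL brought to 15 mL → factor 15/3 = 5
Overall dilution factor = 100 × 5 = 500
Stock = 2.00 μM × 500 = 1000 μM = 1.00 mM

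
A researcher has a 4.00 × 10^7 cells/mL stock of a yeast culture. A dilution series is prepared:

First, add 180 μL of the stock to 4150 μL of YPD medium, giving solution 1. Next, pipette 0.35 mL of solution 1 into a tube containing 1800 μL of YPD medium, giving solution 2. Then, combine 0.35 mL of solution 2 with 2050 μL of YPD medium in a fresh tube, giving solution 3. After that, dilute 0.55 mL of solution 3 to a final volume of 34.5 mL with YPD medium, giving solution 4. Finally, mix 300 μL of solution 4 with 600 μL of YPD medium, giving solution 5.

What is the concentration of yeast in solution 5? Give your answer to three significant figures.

Step 1: 180 μL + 4150 μL = 4330 μL total → factor 4330/180 = 24.056
Step 2: 0.35 mL + 1800 μL = 2.15 mL total → factor 2.15/0.35 = 6.1429
Step 3: 0.35 mL + 2050 μL = 2.4 mL total → factor 2.4/0.35 = 6.8571
Step 4: 0.55 mL brought to 34.5 mL → factor 34.5/0.55 = 62.727
Step 5: 300 μL + 600 μL = 900 μL total → factor 900/300 = 3
Overall dilution factor = 24.056 × 6.1429 × 6.8571 × 62.727 × 3 = 1.9068 × 10^5
Final = 4.00 × 10^7 cells/mL / 1.9068 × 10^5 = 210 cells/mL

210 cells/mL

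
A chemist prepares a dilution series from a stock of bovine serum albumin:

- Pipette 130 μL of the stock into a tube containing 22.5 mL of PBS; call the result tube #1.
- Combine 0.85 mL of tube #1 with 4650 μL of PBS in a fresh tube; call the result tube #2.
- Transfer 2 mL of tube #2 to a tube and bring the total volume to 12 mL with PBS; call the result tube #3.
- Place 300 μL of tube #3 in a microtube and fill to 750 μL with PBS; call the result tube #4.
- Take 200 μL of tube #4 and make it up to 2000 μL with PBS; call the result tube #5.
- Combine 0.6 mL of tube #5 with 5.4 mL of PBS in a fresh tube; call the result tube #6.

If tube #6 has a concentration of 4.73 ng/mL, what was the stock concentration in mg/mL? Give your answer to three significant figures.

7.99 mg/mL

Step 1: 130 μL + 22.5 mL = 22630 μL total → factor 22630/130 = 174.08
Step 2: 0.85 mL + 4650 μL = 5.5 mL total → factor 5.5/0.85 = 6.4706
Step 3: 2 mL brought to 12 mL → factor 12/2 = 6
Step 4: 300 μL brought to 750 μL → factor 750/300 = 2.5
Step 5: 200 μL brought to 2000 μL → factor 2000/200 = 10
Step 6: 0.6 mL + 5.4 mL = 6 mL total → factor 6/0.6 = 10
Overall dilution factor = 174.08 × 6.4706 × 6 × 2.5 × 10 × 10 = 1.6896 × 10^6
Stock = 4.73 ng/mL × 1.6896 × 10^6 = 7.992 × 10^6 ng/mL = 7.99 mg/mL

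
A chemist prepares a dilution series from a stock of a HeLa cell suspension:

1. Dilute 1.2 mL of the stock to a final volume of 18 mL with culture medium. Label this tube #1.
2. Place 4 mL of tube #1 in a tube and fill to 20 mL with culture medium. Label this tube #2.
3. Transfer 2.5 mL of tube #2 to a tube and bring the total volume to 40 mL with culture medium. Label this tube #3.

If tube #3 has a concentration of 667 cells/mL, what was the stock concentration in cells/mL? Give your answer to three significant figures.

Step 1: 1.2 mL brought to 18 mL → factor 18/1.2 = 15
Step 2: 4 mL brought to 20 mL → factor 20/4 = 5
Step 3: 2.5 mL brought to 40 mL → factor 40/2.5 = 16
Overall dilution factor = 15 × 5 × 16 = 1200
Stock = 667 cells/mL × 1200 = 8.00 × 10^5 cells/mL

8.00 × 10^5 cells/mL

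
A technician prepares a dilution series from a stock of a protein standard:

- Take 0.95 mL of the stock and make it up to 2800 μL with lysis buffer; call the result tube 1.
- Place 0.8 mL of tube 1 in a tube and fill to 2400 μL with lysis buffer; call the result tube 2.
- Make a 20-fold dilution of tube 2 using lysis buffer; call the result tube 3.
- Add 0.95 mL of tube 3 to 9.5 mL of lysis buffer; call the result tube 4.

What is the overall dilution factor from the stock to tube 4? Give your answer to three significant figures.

Step 1: 0.95 mL brought to 2800 μL → factor 2.8/0.95 = 2.9474
Step 2: 0.8 mL brought to 2400 μL → factor 2.4/0.8 = 3
Step 3: 20-fold → factor 20
Step 4: 0.95 mL + 9.5 mL = 10.45 mL total → factor 10.45/0.95 = 11
Overall dilution factor = 2.9474 × 3 × 20 × 11 = 1945.3

1.95 × 10^3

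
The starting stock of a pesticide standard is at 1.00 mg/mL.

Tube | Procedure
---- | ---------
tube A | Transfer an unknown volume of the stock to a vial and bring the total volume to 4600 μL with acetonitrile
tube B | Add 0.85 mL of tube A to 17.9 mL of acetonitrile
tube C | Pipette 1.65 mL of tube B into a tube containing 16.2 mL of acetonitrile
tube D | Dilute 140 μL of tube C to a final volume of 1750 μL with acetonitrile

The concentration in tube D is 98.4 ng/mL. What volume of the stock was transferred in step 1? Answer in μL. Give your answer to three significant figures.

1.35 × 10^3 μL

Step 1: v brought to 4600 μL → factor = 4600 μL/v
Step 2: 0.85 mL + 17.9 mL = 18.75 mL total → factor 18.75/0.85 = 22.059
Step 3: 1.65 mL + 16.2 mL = 17.85 mL total → factor 17.85/1.65 = 10.818
Step 4: 140 μL brought to 1750 μL → factor 1750/140 = 12.5
Product of known-step factors = 2983
Overall factor = 1.00 mg/mL / (98.4 ng/mL) = 10163
Step-1 factor = 10163 / 2983 = 3.4069
v = 4600 μL / 3.4069 = 1.35 × 10^3 μL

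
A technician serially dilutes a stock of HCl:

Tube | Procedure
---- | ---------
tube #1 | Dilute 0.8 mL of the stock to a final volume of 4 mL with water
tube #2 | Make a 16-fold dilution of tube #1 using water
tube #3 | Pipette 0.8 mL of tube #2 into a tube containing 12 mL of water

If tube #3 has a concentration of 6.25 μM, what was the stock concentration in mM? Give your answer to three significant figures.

8.00 mM

Step 1: 0.8 mL brought to 4 mL → factor 4/0.8 = 5
Step 2: 16-fold → factor 16
Step 3: 0.8 mL + 12 mL = 12.8 mL total → factor 12.8/0.8 = 16
Overall dilution factor = 5 × 16 × 16 = 1280
Stock = 6.25 μM × 1280 = 8000 μM = 8.00 mM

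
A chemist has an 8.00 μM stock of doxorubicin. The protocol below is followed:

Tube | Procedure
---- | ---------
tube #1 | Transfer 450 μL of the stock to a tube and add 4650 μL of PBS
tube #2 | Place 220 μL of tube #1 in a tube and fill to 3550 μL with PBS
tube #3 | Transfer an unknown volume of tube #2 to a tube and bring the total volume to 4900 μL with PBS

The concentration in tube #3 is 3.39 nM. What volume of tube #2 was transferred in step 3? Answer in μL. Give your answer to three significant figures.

Step 1: 450 μL + 4650 μL = 5100 μL total → factor 5100/450 = 11.333
Step 2: 220 μL brought to 3550 μL → factor 3550/220 = 16.136
Step 3: v brought to 4900 μL → factor = 4900 μL/v
Product of known-step factors = 182.88
Overall factor = 8.00 μM / (3.39 nM) = 2359.9
Step-3 factor = 2359.9 / 182.88 = 12.904
v = 4900 μL / 12.904 = 380 μL

380 μL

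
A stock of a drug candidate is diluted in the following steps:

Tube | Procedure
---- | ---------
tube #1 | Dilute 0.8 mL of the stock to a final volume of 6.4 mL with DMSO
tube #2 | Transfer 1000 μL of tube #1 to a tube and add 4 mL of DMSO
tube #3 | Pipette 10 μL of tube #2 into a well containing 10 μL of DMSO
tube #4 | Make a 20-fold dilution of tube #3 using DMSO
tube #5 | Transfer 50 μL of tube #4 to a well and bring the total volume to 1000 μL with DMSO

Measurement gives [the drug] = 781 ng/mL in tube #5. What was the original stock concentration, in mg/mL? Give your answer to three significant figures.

Step 1: 0.8 mL brought to 6.4 mL → factor 6.4/0.8 = 8
Step 2: 1000 μL + 4 mL = 5000 μL total → factor 5000/1000 = 5
Step 3: 10 μL + 10 μL = 20 μL total → factor 20/10 = 2
Step 4: 20-fold → factor 20
Step 5: 50 μL brought to 1000 μL → factor 1000/50 = 20
Overall dilution factor = 8 × 5 × 2 × 20 × 20 = 32000
Stock = 781 ng/mL × 32000 = 2.499 × 10^7 ng/mL = 25.0 mg/mL

25.0 mg/mL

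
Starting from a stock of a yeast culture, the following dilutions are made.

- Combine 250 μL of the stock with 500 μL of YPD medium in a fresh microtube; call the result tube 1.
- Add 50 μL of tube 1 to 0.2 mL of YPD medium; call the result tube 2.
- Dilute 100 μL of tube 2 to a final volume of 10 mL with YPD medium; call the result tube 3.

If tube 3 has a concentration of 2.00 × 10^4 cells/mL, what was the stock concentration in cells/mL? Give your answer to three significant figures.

Step 1: 250 μL + 500 μL = 750 μL total → factor 750/250 = 3
Step 2: 50 μL + 0.2 mL = 250 μL total → factor 250/50 = 5
Step 3: 100 μL brought to 10 mL → factor 10000/100 = 100
Overall dilution factor = 3 × 5 × 100 = 1500
Stock = 2.00 × 10^4 cells/mL × 1500 = 3.00 × 10^7 cells/mL

3.00 × 10^7 cells/mL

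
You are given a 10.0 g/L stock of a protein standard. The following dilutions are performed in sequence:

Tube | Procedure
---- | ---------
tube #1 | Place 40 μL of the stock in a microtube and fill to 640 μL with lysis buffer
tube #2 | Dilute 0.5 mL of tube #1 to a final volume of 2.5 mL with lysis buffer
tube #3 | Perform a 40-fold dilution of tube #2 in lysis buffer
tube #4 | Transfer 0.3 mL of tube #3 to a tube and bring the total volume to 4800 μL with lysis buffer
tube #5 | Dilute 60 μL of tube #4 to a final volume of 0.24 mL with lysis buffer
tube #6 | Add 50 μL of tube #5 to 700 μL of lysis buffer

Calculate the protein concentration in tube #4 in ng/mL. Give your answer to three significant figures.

195 ng/mL

Step 1: 40 μL brought to 640 μL → factor 640/40 = 16
Step 2: 0.5 mL brought to 2.5 mL → factor 2.5/0.5 = 5
Step 3: 40-fold → factor 40
Step 4: 0.3 mL brought to 4800 μL → factor 4.8/0.3 = 16
Dilution factor through tube #4 = 16 × 5 × 40 × 16 = 51200
[tube #4] = 10.0 g/L / 51200 = 0.0001953 g/L = 195 ng/mL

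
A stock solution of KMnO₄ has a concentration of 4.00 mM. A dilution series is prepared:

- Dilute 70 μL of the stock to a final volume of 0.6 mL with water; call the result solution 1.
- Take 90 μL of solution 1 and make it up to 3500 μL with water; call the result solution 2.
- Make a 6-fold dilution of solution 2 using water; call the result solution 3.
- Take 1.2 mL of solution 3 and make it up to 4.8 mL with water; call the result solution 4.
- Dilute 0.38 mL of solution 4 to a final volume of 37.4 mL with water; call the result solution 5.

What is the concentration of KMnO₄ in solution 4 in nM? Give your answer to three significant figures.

Step 1: 70 μL brought to 0.6 mL → factor 600/70 = 8.5714
Step 2: 90 μL brought to 3500 μL → factor 3500/90 = 38.889
Step 3: 6-fold → factor 6
Step 4: 1.2 mL brought to 4.8 mL → factor 4.8/1.2 = 4
Dilution factor through solution 4 = 8.5714 × 38.889 × 6 × 4 = 8000
[solution 4] = 4.00 mM / 8000 = 0.0005000 mM = 500 nM

500 nM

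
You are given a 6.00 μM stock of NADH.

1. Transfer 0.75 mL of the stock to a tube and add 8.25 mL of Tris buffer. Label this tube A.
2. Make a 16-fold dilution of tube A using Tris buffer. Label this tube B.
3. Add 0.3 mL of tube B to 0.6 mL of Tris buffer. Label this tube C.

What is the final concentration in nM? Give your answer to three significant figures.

Step 1: 0.75 mL + 8.25 mL = 9 mL total → factor 9/0.75 = 12
Step 2: 16-fold → factor 16
Step 3: 0.3 mL + 0.6 mL = 0.9 mL total → factor 0.9/0.3 = 3
Overall dilution factor = 12 × 16 × 3 = 576
Final = 6.00 μM / 576 = 0.01042 μM = 10.4 nM

10.4 nM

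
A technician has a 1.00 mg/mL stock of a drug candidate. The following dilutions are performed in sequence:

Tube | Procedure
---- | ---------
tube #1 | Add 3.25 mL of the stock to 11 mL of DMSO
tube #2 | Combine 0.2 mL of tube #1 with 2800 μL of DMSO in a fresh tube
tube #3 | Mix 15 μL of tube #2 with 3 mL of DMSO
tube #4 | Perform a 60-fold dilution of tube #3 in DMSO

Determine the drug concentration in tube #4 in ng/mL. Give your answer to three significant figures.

1.26 ng/mL

Step 1: 3.25 mL + 11 mL = 14.25 mL total → factor 14.25/3.25 = 4.3846
Step 2: 0.2 mL + 2800 μL = 3 mL total → factor 3/0.2 = 15
Step 3: 15 μL + 3 mL = 3015 μL total → factor 3015/15 = 201
Step 4: 60-fold → factor 60
Overall dilution factor = 4.3846 × 15 × 201 × 60 = 7.9318 × 10^5
Final = 1.00 mg/mL / 7.9318 × 10^5 = 1.261 × 10^-6 mg/mL = 1.26 ng/mL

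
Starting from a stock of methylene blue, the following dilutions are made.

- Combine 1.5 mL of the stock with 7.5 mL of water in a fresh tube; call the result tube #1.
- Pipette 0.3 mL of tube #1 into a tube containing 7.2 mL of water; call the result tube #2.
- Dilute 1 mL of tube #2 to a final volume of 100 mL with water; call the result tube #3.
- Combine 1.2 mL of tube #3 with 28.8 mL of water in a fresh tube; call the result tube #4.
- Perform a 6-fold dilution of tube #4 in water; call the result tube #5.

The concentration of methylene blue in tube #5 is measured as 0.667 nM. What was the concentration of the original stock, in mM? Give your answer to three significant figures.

1.50 mM

Step 1: 1.5 mL + 7.5 mL = 9 mL total → factor 9/1.5 = 6
Step 2: 0.3 mL + 7.2 mL = 7.5 mL total → factor 7.5/0.3 = 25
Step 3: 1 mL brought to 100 mL → factor 100/1 = 100
Step 4: 1.2 mL + 28.8 mL = 30 mL total → factor 30/1.2 = 25
Step 5: 6-fold → factor 6
Overall dilution factor = 6 × 25 × 100 × 25 × 6 = 2.25 × 10^6
Stock = 0.667 nM × 2.25 × 10^6 = 1.501 × 10^6 nM = 1.50 mM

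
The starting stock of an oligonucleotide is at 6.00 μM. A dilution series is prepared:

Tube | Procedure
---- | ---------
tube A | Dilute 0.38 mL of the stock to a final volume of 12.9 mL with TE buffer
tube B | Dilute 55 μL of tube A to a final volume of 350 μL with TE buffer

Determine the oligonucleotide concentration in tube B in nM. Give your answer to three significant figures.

27.8 nM

Step 1: 0.38 mL brought to 12.9 mL → factor 12.9/0.38 = 33.947
Step 2: 55 μL brought to 350 μL → factor 350/55 = 6.3636
Overall dilution factor = 33.947 × 6.3636 = 216.03
Final = 6.00 μM / 216.03 = 0.02777 μM = 27.8 nM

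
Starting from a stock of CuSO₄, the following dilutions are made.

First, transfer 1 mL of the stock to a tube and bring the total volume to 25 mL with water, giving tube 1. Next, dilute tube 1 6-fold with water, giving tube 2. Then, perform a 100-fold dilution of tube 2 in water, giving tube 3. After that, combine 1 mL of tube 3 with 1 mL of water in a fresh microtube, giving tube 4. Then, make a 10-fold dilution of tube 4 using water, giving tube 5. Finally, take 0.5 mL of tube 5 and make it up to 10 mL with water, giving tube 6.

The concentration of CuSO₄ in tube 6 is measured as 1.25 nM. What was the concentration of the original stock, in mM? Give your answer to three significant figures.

7.50 mM

Step 1: 1 mL brought to 25 mL → factor 25/1 = 25
Step 2: 6-fold → factor 6
Step 3: 100-fold → factor 100
Step 4: 1 mL + 1 mL = 2 mL total → factor 2/1 = 2
Step 5: 10-fold → factor 10
Step 6: 0.5 mL brought to 10 mL → factor 10/0.5 = 20
Overall dilution factor = 25 × 6 × 100 × 2 × 10 × 20 = 6 × 10^6
Stock = 1.25 nM × 6 × 10^6 = 7.500 × 10^6 nM = 7.50 mM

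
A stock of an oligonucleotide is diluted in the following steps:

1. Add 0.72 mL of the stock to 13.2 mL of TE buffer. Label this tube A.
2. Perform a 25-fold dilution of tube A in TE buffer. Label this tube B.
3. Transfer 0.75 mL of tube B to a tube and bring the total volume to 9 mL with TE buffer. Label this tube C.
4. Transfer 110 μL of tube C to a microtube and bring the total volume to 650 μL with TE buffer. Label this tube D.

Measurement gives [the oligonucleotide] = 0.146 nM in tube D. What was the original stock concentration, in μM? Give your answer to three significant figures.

5.00 μM

Step 1: 0.72 mL + 13.2 mL = 13.92 mL total → factor 13.92/0.72 = 19.333
Step 2: 25-fold → factor 25
Step 3: 0.75 mL brought to 9 mL → factor 9/0.75 = 12
Step 4: 110 μL brought to 650 μL → factor 650/110 = 5.9091
Overall dilution factor = 19.333 × 25 × 12 × 5.9091 = 34273
Stock = 0.146 nM × 34273 = 5004 nM = 5.00 μM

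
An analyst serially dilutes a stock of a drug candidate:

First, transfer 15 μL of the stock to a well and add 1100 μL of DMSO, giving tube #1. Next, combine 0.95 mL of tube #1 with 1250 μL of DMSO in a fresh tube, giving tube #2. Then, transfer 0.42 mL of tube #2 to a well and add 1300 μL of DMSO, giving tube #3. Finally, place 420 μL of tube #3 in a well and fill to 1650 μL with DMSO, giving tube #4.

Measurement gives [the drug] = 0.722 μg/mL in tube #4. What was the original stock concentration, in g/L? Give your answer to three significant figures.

2.00 g/L

Step 1: 15 μL + 1100 μL = 1115 μL total → factor 1115/15 = 74.333
Step 2: 0.95 mL + 1250 μL = 2.2 mL total → factor 2.2/0.95 = 2.3158
Step 3: 0.42 mL + 1300 μL = 1.72 mL total → factor 1.72/0.42 = 4.0952
Step 4: 420 μL brought to 1650 μL → factor 1650/420 = 3.9286
Overall dilution factor = 74.333 × 2.3158 × 4.0952 × 3.9286 = 2769.5
Stock = 0.722 μg/mL × 2769.5 = 2000 μg/mL = 2.00 g/L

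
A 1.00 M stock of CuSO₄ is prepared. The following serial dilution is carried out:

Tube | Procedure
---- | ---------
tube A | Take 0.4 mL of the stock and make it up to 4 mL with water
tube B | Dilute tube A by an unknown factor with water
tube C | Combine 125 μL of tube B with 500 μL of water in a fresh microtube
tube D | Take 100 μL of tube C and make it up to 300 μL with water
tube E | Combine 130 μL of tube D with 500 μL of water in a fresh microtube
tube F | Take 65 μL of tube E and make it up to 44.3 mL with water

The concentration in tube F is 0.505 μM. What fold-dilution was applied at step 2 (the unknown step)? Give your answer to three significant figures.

Step 1: 0.4 mL brought to 4 mL → factor 4/0.4 = 10
Step 2: unknown factor x
Step 3: 125 μL + 500 μL = 625 μL total → factor 625/125 = 5
Step 4: 100 μL brought to 300 μL → factor 300/100 = 3
Step 5: 130 μL + 500 μL = 630 μL total → factor 630/130 = 4.8462
Step 6: 65 μL brought to 44.3 mL → factor 44300/65 = 681.54
Product of known-step factors = 4.9543 × 10^5
Overall factor = 1.00 M / (0.505 μM) = 1.9802 × 10^6
x = 1.9802 × 10^6 / 4.9543 × 10^5 = 4.00

4.00-fold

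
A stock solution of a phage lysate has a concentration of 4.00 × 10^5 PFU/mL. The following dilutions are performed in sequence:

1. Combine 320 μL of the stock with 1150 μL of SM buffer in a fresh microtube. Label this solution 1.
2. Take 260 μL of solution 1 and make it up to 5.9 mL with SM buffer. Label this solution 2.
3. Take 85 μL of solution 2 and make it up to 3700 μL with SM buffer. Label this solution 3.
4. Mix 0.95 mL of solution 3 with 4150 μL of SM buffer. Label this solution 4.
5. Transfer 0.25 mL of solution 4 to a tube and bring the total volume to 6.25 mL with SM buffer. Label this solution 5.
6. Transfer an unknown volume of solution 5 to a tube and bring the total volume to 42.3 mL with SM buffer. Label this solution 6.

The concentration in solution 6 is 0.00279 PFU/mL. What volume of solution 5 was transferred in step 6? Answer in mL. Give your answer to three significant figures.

0.180 mL

Step 1: 320 μL + 1150 μL = 1470 μL total → factor 1470/320 = 4.5938
Step 2: 260 μL brought to 5.9 mL → factor 5900/260 = 22.692
Step 3: 85 μL brought to 3700 μL → factor 3700/85 = 43.529
Step 4: 0.95 mL + 4150 μL = 5.1 mL total → factor 5.1/0.95 = 5.3684
Step 5: 0.25 mL brought to 6.25 mL → factor 6.25/0.25 = 25
Step 6: v brought to 42.3 mL → factor = 42.3 mL/v
Product of known-step factors = 6.09 × 10^5
Overall factor = 4.00 × 10^5 PFU/mL / (0.00279 PFU/mL) = 1.4337 × 10^8
Step-6 factor = 1.4337 × 10^8 / 6.09 × 10^5 = 235.42
v = 42.3 mL / 235.42 = 0.180 mL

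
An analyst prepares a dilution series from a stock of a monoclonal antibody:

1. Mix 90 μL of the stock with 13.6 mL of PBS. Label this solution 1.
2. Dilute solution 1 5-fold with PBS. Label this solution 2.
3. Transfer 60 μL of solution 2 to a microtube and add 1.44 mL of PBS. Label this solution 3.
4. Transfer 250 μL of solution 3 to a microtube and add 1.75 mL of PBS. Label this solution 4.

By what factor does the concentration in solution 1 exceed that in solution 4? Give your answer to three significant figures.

Step 1: 90 μL + 13.6 mL = 13690 μL total → factor 13690/90 = 152.11
Step 2: 5-fold → factor 5
Step 3: 60 μL + 1.44 mL = 1500 μL total → factor 1500/60 = 25
Step 4: 250 μL + 1.75 mL = 2000 μL total → factor 2000/250 = 8
Dilution factor to solution 1 = 152.11; to solution 4 = 1.5211 × 10^5
[solution 1]/[solution 4] = (factor to solution 4)/(factor to solution 1) = 1.5211 × 10^5/152.11 = 1.00 × 10^3

1.00 × 10^3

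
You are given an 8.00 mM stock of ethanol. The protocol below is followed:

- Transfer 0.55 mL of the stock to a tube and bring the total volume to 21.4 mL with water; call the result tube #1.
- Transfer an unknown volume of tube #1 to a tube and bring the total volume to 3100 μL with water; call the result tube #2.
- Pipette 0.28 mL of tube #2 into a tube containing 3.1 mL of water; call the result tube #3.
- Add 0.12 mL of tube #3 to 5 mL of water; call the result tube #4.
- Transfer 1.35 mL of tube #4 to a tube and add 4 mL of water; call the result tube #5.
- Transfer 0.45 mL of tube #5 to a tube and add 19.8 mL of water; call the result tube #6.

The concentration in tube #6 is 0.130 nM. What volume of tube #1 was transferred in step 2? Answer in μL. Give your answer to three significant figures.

Step 1: 0.55 mL brought to 21.4 mL → factor 21.4/0.55 = 38.909
Step 2: v brought to 3100 μL → factor = 3100 μL/v
Step 3: 0.28 mL + 3.1 mL = 3.38 mL total → factor 3.38/0.28 = 12.071
Step 4: 0.12 mL + 5 mL = 5.12 mL total → factor 5.12/0.12 = 42.667
Step 5: 1.35 mL + 4 mL = 5.35 mL total → factor 5.35/1.35 = 3.963
Step 6: 0.45 mL + 19.8 mL = 20.25 mL total → factor 20.25/0.45 = 45
Product of known-step factors = 3.5738 × 10^6
Overall factor = 8.00 mM / (0.130 nM) = 6.1538 × 10^7
Step-2 factor = 6.1538 × 10^7 / 3.5738 × 10^6 = 17.219
v = 3100 μL / 17.219 = 180 μL

180 μL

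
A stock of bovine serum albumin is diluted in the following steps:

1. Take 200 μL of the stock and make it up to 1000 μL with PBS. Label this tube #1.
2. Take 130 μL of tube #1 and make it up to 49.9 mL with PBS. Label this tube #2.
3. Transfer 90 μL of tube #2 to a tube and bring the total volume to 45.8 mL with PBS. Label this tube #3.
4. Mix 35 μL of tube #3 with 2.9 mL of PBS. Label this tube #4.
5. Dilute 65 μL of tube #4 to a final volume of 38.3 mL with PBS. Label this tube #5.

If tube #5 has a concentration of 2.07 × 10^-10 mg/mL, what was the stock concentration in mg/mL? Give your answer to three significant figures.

Step 1: 200 μL brought to 1000 μL → factor 1000/200 = 5
Step 2: 130 μL brought to 49.9 mL → factor 49900/130 = 383.85
Step 3: 90 μL brought to 45.8 mL → factor 45800/90 = 508.89
Step 4: 35 μL + 2.9 mL = 2935 μL total → factor 2935/35 = 83.857
Step 5: 65 μL brought to 38.3 mL → factor 38300/65 = 589.23
Overall dilution factor = 5 × 383.85 × 508.89 × 83.857 × 589.23 = 4.8259 × 10^10
Stock = 2.07 × 10^-10 mg/mL × 4.8259 × 10^10 = 9.99 mg/mL

9.99 mg/mL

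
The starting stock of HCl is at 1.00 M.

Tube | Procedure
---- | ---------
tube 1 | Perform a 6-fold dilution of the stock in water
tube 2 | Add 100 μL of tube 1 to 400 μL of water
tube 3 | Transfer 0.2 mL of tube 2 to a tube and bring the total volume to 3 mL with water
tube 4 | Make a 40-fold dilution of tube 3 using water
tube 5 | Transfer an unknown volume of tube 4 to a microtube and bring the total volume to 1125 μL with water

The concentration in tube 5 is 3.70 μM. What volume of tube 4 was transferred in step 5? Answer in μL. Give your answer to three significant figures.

Step 1: 6-fold → factor 6
Step 2: 100 μL + 400 μL = 500 μL total → factor 500/100 = 5
Step 3: 0.2 mL brought to 3 mL → factor 3/0.2 = 15
Step 4: 40-fold → factor 40
Step 5: v brought to 1125 μL → factor = 1125 μL/v
Product of known-step factors = 18000
Overall factor = 1.00 M / (3.70 μM) = 2.7027 × 10^5
Step-5 factor = 2.7027 × 10^5 / 18000 = 15.015
v = 1125 μL / 15.015 = 74.9 μL

74.9 μL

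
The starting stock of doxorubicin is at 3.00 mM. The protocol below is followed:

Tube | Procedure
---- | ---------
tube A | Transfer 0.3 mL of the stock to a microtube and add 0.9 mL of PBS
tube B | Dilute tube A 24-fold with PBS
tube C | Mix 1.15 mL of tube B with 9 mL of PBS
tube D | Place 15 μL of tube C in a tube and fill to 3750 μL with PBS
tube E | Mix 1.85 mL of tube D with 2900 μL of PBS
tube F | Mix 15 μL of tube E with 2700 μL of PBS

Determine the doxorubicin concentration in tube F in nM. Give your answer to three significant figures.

0.0305 nM

Step 1: 0.3 mL + 0.9 mL = 1.2 mL total → factor 1.2/0.3 = 4
Step 2: 24-fold → factor 24
Step 3: 1.15 mL + 9 mL = 10.15 mL total → factor 10.15/1.15 = 8.8261
Step 4: 15 μL brought to 3750 μL → factor 3750/15 = 250
Step 5: 1.85 mL + 2900 μL = 4.75 mL total → factor 4.75/1.85 = 2.5676
Step 6: 15 μL + 2700 μL = 2715 μL total → factor 2715/15 = 181
Overall dilution factor = 4 × 24 × 8.8261 × 250 × 2.5676 × 181 = 9.8442 × 10^7
Final = 3.00 mM / 9.8442 × 10^7 = 3.047 × 10^-8 mM = 0.0305 nM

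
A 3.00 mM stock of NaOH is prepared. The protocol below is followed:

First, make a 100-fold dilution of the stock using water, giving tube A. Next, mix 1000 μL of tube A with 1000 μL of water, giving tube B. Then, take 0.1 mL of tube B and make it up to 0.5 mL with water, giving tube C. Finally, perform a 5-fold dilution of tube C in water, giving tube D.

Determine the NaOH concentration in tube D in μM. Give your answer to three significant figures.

Step 1: 100-fold → factor 100
Step 2: 1000 μL + 1000 μL = 2000 μL total → factor 2000/1000 = 2
Step 3: 0.1 mL brought to 0.5 mL → factor 0.5/0.1 = 5
Step 4: 5-fold → factor 5
Overall dilution factor = 100 × 2 × 5 × 5 = 5000
Final = 3.00 mM / 5000 = 0.0006000 mM = 0.600 μM

0.600 μM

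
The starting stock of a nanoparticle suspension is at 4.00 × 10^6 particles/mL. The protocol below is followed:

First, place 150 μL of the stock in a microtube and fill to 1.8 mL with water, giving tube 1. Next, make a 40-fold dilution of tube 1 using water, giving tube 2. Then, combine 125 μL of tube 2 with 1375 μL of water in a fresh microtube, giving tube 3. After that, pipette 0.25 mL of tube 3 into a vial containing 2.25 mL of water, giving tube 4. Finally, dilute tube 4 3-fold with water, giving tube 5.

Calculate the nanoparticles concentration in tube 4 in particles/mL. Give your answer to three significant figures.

Step 1: 150 μL brought to 1.8 mL → factor 1800/150 = 12
Step 2: 40-fold → factor 40
Step 3: 125 μL + 1375 μL = 1500 μL total → factor 1500/125 = 12
Step 4: 0.25 mL + 2.25 mL = 2.5 mL total → factor 2.5/0.25 = 10
Dilution factor through tube 4 = 12 × 40 × 12 × 10 = 57600
[tube 4] = 4.00 × 10^6 particles/mL / 57600 = 69.4 particles/mL

69.4 particles/mL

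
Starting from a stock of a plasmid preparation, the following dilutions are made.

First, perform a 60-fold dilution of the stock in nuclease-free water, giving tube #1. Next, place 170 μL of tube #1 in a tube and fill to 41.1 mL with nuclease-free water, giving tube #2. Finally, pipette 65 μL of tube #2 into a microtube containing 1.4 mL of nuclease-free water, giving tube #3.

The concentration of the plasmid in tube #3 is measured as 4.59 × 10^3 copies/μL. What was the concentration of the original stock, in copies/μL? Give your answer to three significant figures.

1.50 × 10^9 copies/μL

Step 1: 60-fold → factor 60
Step 2: 170 μL brought to 41.1 mL → factor 41100/170 = 241.76
Step 3: 65 μL + 1.4 mL = 1465 μL total → factor 1465/65 = 22.538
Overall dilution factor = 60 × 241.76 × 22.538 = 3.2694 × 10^5
Stock = 4.59 × 10^3 copies/μL × 3.2694 × 10^5 = 1.50 × 10^9 copies/μL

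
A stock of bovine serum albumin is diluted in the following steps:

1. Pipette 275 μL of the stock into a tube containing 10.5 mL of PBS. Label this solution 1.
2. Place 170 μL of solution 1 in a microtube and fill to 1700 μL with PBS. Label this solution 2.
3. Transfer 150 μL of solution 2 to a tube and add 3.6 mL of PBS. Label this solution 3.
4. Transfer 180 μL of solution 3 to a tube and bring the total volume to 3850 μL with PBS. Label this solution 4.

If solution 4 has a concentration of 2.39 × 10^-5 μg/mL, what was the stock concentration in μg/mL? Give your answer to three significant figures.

Step 1: 275 μL + 10.5 mL = 10775 μL total → factor 10775/275 = 39.182
Step 2: 170 μL brought to 1700 μL → factor 1700/170 = 10
Step 3: 150 μL + 3.6 mL = 3750 μL total → factor 3750/150 = 25
Step 4: 180 μL brought to 3850 μL → factor 3850/180 = 21.389
Overall dilution factor = 39.182 × 10 × 25 × 21.389 = 2.0951 × 10^5
Stock = 2.39 × 10^-5 μg/mL × 2.0951 × 10^5 = 5.01 μg/mL

5.01 μg/mL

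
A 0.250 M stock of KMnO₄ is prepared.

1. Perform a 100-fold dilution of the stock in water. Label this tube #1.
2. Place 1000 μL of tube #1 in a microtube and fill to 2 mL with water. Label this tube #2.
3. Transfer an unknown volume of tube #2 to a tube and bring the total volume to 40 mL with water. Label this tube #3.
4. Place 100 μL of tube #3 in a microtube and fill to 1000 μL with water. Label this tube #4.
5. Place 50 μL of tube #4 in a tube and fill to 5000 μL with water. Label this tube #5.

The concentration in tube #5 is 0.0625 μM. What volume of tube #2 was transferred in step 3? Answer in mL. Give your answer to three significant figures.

Step 1: 100-fold → factor 100
Step 2: 1000 μL brought to 2 mL → factor 2000/1000 = 2
Step 3: v brought to 40 mL → factor = 40 mL/v
Step 4: 100 μL brought to 1000 μL → factor 1000/100 = 10
Step 5: 50 μL brought to 5000 μL → factor 5000/50 = 100
Product of known-step factors = 2 × 10^5
Overall factor = 0.250 M / (0.0625 μM) = 4 × 10^6
Step-3 factor = 4 × 10^6 / 2 × 10^5 = 20
v = 40 mL / 20 = 2.00 mL

2.00 mL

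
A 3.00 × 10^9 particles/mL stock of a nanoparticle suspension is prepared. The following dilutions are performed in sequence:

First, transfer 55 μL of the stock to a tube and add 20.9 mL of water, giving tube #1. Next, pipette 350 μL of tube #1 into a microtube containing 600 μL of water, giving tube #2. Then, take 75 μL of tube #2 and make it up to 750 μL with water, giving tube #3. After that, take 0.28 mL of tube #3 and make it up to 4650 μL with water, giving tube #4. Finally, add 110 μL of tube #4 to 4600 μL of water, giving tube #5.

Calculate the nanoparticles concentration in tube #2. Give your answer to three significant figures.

Step 1: 55 μL + 20.9 mL = 20955 μL total → factor 20955/55 = 381
Step 2: 350 μL + 600 μL = 950 μL total → factor 950/350 = 2.7143
Dilution factor through tube #2 = 381 × 2.7143 = 1034.1
[tube #2] = 3.00 × 10^9 particles/mL / 1034.1 = 2.90 × 10^6 particles/mL

2.90 × 10^6 particles/mL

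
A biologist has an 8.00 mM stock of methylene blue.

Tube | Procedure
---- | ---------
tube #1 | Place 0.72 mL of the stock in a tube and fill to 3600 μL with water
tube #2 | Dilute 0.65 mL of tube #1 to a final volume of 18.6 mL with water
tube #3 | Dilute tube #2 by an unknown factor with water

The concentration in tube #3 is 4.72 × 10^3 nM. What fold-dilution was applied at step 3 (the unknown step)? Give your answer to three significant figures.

Step 1: 0.72 mL brought to 3600 μL → factor 3.6/0.72 = 5
Step 2: 0.65 mL brought to 18.6 mL → factor 18.6/0.65 = 28.615
Step 3: unknown factor x
Product of known-step factors = 143.08
Overall factor = 8.00 mM / (4.72 × 10^3 nM) = 1694.9
x = 1694.9 / 143.08 = 11.8

11.8-fold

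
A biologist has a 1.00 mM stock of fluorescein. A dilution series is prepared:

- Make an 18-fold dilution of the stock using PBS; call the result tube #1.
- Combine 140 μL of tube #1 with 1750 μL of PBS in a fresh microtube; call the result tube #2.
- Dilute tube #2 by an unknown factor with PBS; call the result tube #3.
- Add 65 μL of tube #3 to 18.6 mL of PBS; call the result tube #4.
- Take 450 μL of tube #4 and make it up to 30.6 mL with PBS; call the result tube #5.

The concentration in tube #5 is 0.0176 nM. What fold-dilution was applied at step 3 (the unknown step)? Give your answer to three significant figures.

Step 1: 18-fold → factor 18
Step 2: 140 μL + 1750 μL = 1890 μL total → factor 1890/140 = 13.5
Step 3: unknown factor x
Step 4: 65 μL + 18.6 mL = 18665 μL total → factor 18665/65 = 287.15
Step 5: 450 μL brought to 30.6 mL → factor 30600/450 = 68
Product of known-step factors = 4.7449 × 10^6
Overall factor = 1.00 mM / (0.0176 nM) = 5.6818 × 10^7
x = 5.6818 × 10^7 / 4.7449 × 10^6 = 12.0

12.0-fold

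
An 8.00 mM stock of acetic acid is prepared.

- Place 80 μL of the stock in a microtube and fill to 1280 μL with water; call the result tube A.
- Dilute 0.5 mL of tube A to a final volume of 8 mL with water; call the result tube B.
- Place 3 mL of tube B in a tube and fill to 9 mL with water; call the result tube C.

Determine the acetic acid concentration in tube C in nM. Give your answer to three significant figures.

1.04 × 10^4 nM

Step 1: 80 μL brought to 1280 μL → factor 1280/80 = 16
Step 2: 0.5 mL brought to 8 mL → factor 8/0.5 = 16
Step 3: 3 mL brought to 9 mL → factor 9/3 = 3
Overall dilution factor = 16 × 16 × 3 = 768
Final = 8.00 mM / 768 = 0.01042 mM = 1.04 × 10^4 nM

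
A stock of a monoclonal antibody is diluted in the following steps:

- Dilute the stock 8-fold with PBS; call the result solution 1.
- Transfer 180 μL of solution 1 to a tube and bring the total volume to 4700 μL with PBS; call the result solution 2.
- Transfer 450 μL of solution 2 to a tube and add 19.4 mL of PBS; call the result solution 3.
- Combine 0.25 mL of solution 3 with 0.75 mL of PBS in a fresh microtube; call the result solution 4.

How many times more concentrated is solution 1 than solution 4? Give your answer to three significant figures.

4.61 × 10^3

Step 1: 8-fold → factor 8
Step 2: 180 μL brought to 4700 μL → factor 4700/180 = 26.111
Step 3: 450 μL + 19.4 mL = 19850 μL total → factor 19850/450 = 44.111
Step 4: 0.25 mL + 0.75 mL = 1 mL total → factor 1/0.25 = 4
Dilution factor to solution 1 = 8; to solution 4 = 36857
[solution 1]/[solution 4] = (factor to solution 4)/(factor to solution 1) = 36857/8 = 4.61 × 10^3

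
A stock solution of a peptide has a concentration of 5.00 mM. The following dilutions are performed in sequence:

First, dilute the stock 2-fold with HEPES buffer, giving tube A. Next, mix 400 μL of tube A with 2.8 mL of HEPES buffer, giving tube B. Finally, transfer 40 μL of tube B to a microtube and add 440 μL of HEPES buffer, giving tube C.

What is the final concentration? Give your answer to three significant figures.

0.0260 mM

Step 1: 2-fold → factor 2
Step 2: 400 μL + 2.8 mL = 3200 μL total → factor 3200/400 = 8
Step 3: 40 μL + 440 μL = 480 μL total → factor 480/40 = 12
Overall dilution factor = 2 × 8 × 12 = 192
Final = 5.00 mM / 192 = 0.0260 mM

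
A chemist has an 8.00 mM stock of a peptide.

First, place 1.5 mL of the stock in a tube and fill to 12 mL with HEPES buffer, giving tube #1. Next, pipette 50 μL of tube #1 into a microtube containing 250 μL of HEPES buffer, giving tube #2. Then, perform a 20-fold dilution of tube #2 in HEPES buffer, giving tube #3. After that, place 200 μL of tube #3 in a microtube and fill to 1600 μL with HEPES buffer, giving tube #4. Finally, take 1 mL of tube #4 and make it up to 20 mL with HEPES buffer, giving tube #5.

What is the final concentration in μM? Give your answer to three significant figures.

0.0521 μM

Step 1: 1.5 mL brought to 12 mL → factor 12/1.5 = 8
Step 2: 50 μL + 250 μL = 300 μL total → factor 300/50 = 6
Step 3: 20-fold → factor 20
Step 4: 200 μL brought to 1600 μL → factor 1600/200 = 8
Step 5: 1 mL brought to 20 mL → factor 20/1 = 20
Overall dilution factor = 8 × 6 × 20 × 8 × 20 = 1.536 × 10^5
Final = 8.00 mM / 1.536 × 10^5 = 5.208 × 10^-5 mM = 0.0521 μM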